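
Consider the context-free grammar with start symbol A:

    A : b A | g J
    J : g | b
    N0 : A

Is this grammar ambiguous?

(N0 is unreachable from A, so its rules don't affect L(A).) Restricted to the reachable nonterminals, every rule has the form A → t or A → t B, and no two rules for the same A share a first terminal. The grammar encodes a DFA — one run per string.

Unambiguous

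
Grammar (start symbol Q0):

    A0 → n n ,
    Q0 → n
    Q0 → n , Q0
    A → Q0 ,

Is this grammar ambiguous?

Unambiguous

(A0, A are unreachable from Q0, so their rules don't affect L(Q0).) The reachable grammar is A → atom sep A | atom. Each atom is followed by either the separator (recurse) or end-of-string (stop) — no choice point.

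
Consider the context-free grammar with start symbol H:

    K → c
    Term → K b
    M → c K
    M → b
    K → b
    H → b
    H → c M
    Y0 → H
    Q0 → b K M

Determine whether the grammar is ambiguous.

Only H, M, K are reachable from H; ignoring the rest: Restricted to the reachable nonterminals, every rule has the form A → t or A → t B, and no two rules for the same A share a first terminal. The grammar encodes a DFA — one run per string.

Unambiguous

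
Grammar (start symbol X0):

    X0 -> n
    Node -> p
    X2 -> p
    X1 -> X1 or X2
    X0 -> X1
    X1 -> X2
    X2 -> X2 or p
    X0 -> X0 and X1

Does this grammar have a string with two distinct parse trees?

Witness: p or p

Derivation 1: X0 ⇒ X1 ⇒ X1 or X2 ⇒ X2 or X2 ⇒ p or X2 ⇒ p or p
Derivation 2: X0 ⇒ X1 ⇒ X2 ⇒ X2 or p ⇒ p or p

Two distinct leftmost derivations for the same string.

Ambiguous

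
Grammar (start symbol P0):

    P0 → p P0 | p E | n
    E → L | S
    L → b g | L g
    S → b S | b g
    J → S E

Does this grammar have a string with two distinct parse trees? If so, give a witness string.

Ambiguous

Witness: p b g

Derivation 1: P0 ⇒ p E ⇒ p L ⇒ p b g
Derivation 2: P0 ⇒ p E ⇒ p S ⇒ p b g

Two distinct leftmost derivations for the same string.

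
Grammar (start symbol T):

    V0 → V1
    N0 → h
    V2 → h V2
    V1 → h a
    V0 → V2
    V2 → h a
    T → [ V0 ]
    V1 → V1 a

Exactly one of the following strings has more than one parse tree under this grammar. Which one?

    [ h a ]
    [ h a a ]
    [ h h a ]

[ h a ]: 2 trees
[ h a a ]: 1 tree
[ h h a ]: 1 tree

[ h a ]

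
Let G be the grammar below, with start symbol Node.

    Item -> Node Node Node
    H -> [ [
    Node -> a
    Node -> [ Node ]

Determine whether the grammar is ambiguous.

(H, Item are unreachable from Node, so their rules don't affect L(Node).) Each string is a nest of matched brackets around a single atom. An opening bracket forces the recursive rule; an atom forces the base rule.

Unambiguous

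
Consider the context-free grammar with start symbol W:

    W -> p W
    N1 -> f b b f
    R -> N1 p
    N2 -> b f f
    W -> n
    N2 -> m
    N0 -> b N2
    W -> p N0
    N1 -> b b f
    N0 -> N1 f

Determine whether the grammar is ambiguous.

Witness: p b b f f

Derivation 1: W ⇒ p N0 ⇒ p b N2 ⇒ p b b f f
Derivation 2: W ⇒ p N0 ⇒ p N1 f ⇒ p b b f f

Two distinct leftmost derivations for the same string.

Ambiguous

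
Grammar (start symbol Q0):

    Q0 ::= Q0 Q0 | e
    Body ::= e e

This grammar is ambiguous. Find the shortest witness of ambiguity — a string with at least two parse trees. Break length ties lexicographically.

e e e

length 1: no string has ≥2 trees
length 2: no string has ≥2 trees
length 3: e e e has 2 parse trees

Two derivations of e e e:
  Q0 ⇒ Q0 Q0 ⇒ Q0 Q0 Q0 ⇒ e Q0 Q0 ⇒ e e Q0 ⇒ e e e
  Q0 ⇒ Q0 Q0 ⇒ e Q0 ⇒ e Q0 Q0 ⇒ e e Q0 ⇒ e e e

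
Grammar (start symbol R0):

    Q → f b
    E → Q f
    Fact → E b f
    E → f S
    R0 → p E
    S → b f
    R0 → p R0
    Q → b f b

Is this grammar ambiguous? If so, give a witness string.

Ambiguous

Witness: p f b f

Derivation 1: R0 ⇒ p E ⇒ p Q f ⇒ p f b f
Derivation 2: R0 ⇒ p E ⇒ p f S ⇒ p f b f

Two distinct leftmost derivations for the same string.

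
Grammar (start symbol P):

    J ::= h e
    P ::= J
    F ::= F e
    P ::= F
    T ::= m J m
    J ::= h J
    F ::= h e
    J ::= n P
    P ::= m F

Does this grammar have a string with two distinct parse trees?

Witness: h e

Derivation 1: P ⇒ J ⇒ h e
Derivation 2: P ⇒ F ⇒ h e

Two distinct leftmost derivations for the same string.

Ambiguous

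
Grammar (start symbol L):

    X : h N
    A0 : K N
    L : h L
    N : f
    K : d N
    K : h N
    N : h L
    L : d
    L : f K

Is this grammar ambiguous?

Only L, K, N are reachable from L; ignoring the rest: Each reachable nonterminal has at most one production per leading terminal, and all productions are right-linear; the derivation is determined token-by-token.

Unambiguous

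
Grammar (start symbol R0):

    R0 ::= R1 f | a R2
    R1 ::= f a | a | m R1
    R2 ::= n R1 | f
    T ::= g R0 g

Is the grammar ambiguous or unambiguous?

Witness: a f

Derivation 1: R0 ⇒ R1 f ⇒ a f
Derivation 2: R0 ⇒ a R2 ⇒ a f

Two distinct leftmost derivations for the same string.

Ambiguous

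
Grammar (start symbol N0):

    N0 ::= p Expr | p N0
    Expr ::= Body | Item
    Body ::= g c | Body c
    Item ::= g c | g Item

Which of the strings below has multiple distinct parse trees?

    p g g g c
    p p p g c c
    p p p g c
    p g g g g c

p g g g c: 1 tree
p p p g c c: 1 tree
p p p g c: 2 trees
p g g g g c: 1 tree

p p p g c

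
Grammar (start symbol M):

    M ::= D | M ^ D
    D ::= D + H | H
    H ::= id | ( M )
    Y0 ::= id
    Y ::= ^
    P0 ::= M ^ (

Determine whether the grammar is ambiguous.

Unambiguous

(Y0, Y, P0 are unreachable from M, so their rules don't affect L(M).) This is a standard precedence ladder (M over D over H), with each level left-recursive on its own operator ('^' at M, '+' at D). That structure is LR(1), hence unambiguous.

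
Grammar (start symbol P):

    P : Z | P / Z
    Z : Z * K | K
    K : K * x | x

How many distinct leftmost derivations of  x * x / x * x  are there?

4

Parse trees for x * x / x * x:
  [P [P [Z [Z [K x]] * [K x]]] / [Z [Z [K x]] * [K x]]]
  [P [P [Z [Z [K x]] * [K x]]] / [Z [K [K x] * x]]]
  [P [P [Z [K [K x] * x]]] / [Z [Z [K x]] * [K x]]]
  [P [P [Z [K [K x] * x]]] / [Z [K [K x] * x]]]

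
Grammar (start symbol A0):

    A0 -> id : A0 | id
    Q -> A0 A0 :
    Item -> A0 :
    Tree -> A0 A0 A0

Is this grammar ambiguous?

Unambiguous

Only A0 is reachable from A0; ignoring the rest: The reachable grammar is A → atom sep A | atom. Each atom is followed by either the separator (recurse) or end-of-string (stop) — no choice point.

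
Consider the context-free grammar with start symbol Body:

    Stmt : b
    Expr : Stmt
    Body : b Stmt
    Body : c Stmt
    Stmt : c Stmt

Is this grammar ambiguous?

Unambiguous

Only Body, Stmt are reachable from Body; ignoring the rest: Each reachable nonterminal has at most one production per leading terminal, and all productions are right-linear; the derivation is determined token-by-token.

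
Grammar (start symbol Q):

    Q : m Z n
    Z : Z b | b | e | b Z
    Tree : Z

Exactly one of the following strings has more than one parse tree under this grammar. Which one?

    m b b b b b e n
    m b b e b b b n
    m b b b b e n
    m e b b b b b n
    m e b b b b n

m b b e b b b n

m b b b b b e n: 1 tree
m b b e b b b n: 10 trees
m b b b b e n: 1 tree
m e b b b b b n: 1 tree
m e b b b b n: 1 tree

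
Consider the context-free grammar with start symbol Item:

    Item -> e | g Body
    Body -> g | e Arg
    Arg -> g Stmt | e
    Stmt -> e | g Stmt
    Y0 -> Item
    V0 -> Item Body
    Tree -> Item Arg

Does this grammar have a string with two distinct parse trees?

Only Item, Body, Arg, Stmt are reachable from Item; ignoring the rest: Each reachable nonterminal has at most one production per leading terminal, and all productions are right-linear; the derivation is determined token-by-token.

Unambiguous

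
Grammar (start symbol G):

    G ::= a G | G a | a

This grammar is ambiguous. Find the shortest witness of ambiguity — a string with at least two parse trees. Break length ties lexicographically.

a a

length 1: no string has ≥2 trees
length 2: a a has 2 parse trees

Two derivations of a a:
  G ⇒ a G ⇒ a a
  G ⇒ G a ⇒ a a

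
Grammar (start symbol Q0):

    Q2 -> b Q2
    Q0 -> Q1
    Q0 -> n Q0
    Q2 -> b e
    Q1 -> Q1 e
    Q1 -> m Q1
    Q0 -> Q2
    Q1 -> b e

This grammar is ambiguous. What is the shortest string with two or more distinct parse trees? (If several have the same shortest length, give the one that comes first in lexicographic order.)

length 2: b e has 2 parse trees

Two derivations of b e:
  Q0 ⇒ Q1 ⇒ b e
  Q0 ⇒ Q2 ⇒ b e

b e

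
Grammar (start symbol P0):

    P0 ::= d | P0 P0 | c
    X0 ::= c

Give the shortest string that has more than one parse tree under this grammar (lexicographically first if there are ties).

length 1: no string has ≥2 trees
length 2: no string has ≥2 trees
length 3: c c c has 2 parse trees

Two derivations of c c c:
  P0 ⇒ P0 P0 ⇒ P0 P0 P0 ⇒ c P0 P0 ⇒ c c P0 ⇒ c c c
  P0 ⇒ P0 P0 ⇒ c P0 ⇒ c P0 P0 ⇒ c c P0 ⇒ c c c

c c c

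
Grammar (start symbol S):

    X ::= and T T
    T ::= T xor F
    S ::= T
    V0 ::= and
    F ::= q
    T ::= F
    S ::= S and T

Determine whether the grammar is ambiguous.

(X, V0 are unreachable from S, so their rules don't affect L(S).) The grammar is stratified — S handles 'and' (left-recursive), T handles 'xor', F atoms. Each operator has a fixed associativity and precedence level, so every string has one parse.

Unambiguous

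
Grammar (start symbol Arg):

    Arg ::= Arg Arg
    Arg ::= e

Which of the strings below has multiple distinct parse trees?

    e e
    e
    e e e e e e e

e e: 1 tree
e: 1 tree
e e e e e e e: 132 trees

e e e e e e e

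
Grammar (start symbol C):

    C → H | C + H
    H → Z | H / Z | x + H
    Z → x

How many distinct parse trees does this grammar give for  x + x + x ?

4

Parse trees for x + x + x:
  [C [H x + [H x + [H [Z x]]]]]
  [C [C [H [Z x]]] + [H x + [H [Z x]]]]
  [C [C [H x + [H [Z x]]]] + [H [Z x]]]
  [C [C [C [H [Z x]]] + [H [Z x]]] + [H [Z x]]]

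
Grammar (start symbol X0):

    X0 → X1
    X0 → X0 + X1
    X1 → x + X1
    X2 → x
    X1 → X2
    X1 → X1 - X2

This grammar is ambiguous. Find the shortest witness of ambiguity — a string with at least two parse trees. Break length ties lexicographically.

x + x

length 1: no string has ≥2 trees
length 3: x + x has 2 parse trees

Two derivations of x + x:
  X0 ⇒ X1 ⇒ x + X1 ⇒ x + X2 ⇒ x + x
  X0 ⇒ X0 + X1 ⇒ X1 + X1 ⇒ X2 + X1 ⇒ x + X1 ⇒ x + X2 ⇒ x + x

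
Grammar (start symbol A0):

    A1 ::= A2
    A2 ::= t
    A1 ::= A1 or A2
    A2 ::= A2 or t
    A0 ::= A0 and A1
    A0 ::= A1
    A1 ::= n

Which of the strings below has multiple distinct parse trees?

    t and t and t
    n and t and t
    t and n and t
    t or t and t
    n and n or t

t and t and t: 1 tree
n and t and t: 1 tree
t and n and t: 1 tree
t or t and t: 2 trees
n and n or t: 1 tree

t or t and t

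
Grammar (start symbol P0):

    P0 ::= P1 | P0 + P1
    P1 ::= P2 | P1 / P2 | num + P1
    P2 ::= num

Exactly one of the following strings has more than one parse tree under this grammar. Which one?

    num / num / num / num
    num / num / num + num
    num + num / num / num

num + num / num / num

num / num / num / num: 1 tree
num / num / num + num: 1 tree
num + num / num / num: 4 trees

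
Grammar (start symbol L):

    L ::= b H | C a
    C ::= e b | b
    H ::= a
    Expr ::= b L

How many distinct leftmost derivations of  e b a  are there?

Parse trees for e b a:
  [L [C e b] a]

1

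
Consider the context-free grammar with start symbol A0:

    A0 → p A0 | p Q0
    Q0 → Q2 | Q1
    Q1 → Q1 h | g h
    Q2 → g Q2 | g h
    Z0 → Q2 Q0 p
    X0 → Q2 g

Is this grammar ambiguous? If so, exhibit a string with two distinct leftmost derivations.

Witness: p g h

Derivation 1: A0 ⇒ p Q0 ⇒ p Q2 ⇒ p g h
Derivation 2: A0 ⇒ p Q0 ⇒ p Q1 ⇒ p g h

Two distinct leftmost derivations for the same string.

Ambiguous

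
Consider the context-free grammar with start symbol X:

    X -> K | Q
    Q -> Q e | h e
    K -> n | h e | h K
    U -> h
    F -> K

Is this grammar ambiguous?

Witness: h e

Derivation 1: X ⇒ K ⇒ h e
Derivation 2: X ⇒ Q ⇒ h e

Two distinct leftmost derivations for the same string.

Ambiguous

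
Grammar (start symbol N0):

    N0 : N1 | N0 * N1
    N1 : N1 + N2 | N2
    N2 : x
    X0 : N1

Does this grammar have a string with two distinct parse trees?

(X0 is unreachable from N0, so its rules don't affect L(N0).) This is a standard precedence ladder (N0 over N1 over N2), with each level left-recursive on its own operator ('*' at N0, '+' at N1). That structure is LR(1), hence unambiguous.

Unambiguous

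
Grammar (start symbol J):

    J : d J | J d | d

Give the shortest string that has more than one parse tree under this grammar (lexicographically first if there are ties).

d d

length 1: no string has ≥2 trees
length 2: d d has 2 parse trees

Two derivations of d d:
  J ⇒ d J ⇒ d d
  J ⇒ J d ⇒ d d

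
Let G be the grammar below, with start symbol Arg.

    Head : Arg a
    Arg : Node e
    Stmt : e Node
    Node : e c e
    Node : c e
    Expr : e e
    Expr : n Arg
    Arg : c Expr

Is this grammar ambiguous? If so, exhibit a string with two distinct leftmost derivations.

Ambiguous

Witness: c e e

Derivation 1: Arg ⇒ Node e ⇒ c e e
Derivation 2: Arg ⇒ c Expr ⇒ c e e

Two distinct leftmost derivations for the same string.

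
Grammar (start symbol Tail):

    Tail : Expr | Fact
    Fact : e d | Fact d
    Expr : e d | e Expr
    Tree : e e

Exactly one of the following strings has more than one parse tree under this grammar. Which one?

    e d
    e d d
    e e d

e d: 2 trees
e d d: 1 tree
e e d: 1 tree

e d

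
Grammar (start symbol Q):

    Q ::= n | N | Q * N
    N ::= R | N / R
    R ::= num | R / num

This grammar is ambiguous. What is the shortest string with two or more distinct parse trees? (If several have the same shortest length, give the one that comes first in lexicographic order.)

length 1: no string has ≥2 trees
length 3: num / num has 2 parse trees

Two derivations of num / num:
  Q ⇒ N ⇒ R ⇒ R / num ⇒ num / num
  Q ⇒ N ⇒ N / R ⇒ R / R ⇒ num / R ⇒ num / num

num / num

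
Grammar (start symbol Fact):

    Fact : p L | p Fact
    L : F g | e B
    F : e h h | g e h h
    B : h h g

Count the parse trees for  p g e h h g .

1

Parse trees for p g e h h g:
  [Fact p [L [F g e h h] g]]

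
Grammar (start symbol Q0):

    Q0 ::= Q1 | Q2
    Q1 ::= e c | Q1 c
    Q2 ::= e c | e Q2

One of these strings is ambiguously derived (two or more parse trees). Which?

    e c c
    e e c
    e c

e c c: 1 tree
e e c: 1 tree
e c: 2 trees

e c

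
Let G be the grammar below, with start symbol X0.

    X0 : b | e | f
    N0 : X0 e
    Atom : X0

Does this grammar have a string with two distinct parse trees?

(N0, Atom are unreachable from X0, so their rules don't affect L(X0).) The reachable rules are right-linear with at most one rule per (nonterminal, next-terminal) pair. Each input token forces the next rule, so parsing is deterministic.

Unambiguous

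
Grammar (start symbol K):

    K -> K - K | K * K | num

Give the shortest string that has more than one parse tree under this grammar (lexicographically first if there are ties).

num * num * num

length 1: no string has ≥2 trees
length 3: no string has ≥2 trees
length 5: num * num * num has 2 parse trees

Two derivations of num * num * num:
  K ⇒ K * K ⇒ K * K * K ⇒ num * K * K ⇒ num * num * K ⇒ num * num * num
  K ⇒ K * K ⇒ num * K ⇒ num * K * K ⇒ num * num * K ⇒ num * num * num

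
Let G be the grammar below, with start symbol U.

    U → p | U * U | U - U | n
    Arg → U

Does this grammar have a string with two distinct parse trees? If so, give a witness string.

Ambiguous

Witness: n * n * n

Derivation 1: U ⇒ U * U ⇒ U * U * U ⇒ n * U * U ⇒ n * n * U ⇒ n * n * n
Derivation 2: U ⇒ U * U ⇒ n * U ⇒ n * U * U ⇒ n * n * U ⇒ n * n * n

Two distinct leftmost derivations for the same string.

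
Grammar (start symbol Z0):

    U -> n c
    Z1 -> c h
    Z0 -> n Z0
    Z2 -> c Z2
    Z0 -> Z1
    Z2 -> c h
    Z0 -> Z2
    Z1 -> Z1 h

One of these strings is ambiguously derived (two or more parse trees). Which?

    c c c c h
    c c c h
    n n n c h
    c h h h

c c c c h: 1 tree
c c c h: 1 tree
n n n c h: 2 trees
c h h h: 1 tree

n n n c h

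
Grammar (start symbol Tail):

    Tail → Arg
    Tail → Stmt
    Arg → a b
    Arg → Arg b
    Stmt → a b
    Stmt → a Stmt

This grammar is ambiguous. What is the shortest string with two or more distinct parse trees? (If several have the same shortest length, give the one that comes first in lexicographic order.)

a b

length 2: a b has 2 parse trees

Two derivations of a b:
  Tail ⇒ Arg ⇒ a b
  Tail ⇒ Stmt ⇒ a b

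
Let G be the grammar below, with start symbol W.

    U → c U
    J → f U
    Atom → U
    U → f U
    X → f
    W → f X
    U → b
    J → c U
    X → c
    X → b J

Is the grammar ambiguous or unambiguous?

Only W, X, J, U are reachable from W; ignoring the rest: Each reachable nonterminal has at most one production per leading terminal, and all productions are right-linear; the derivation is determined token-by-token.

Unambiguous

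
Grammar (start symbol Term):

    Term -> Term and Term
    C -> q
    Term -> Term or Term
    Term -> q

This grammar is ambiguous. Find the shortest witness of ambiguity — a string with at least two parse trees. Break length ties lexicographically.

length 1: no string has ≥2 trees
length 3: no string has ≥2 trees
length 5: q and q and q has 2 parse trees

Two derivations of q and q and q:
  Term ⇒ Term and Term ⇒ Term and Term and Term ⇒ q and Term and Term ⇒ q and q and Term ⇒ q and q and q
  Term ⇒ Term and Term ⇒ q and Term ⇒ q and Term and Term ⇒ q and q and Term ⇒ q and q and q

q and q and q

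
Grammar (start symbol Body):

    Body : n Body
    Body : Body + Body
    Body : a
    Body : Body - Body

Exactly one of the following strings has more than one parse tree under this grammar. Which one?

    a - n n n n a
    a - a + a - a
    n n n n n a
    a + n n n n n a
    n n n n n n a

a - n n n n a: 1 tree
a - a + a - a: 5 trees
n n n n n a: 1 tree
a + n n n n n a: 1 tree
n n n n n n a: 1 tree

a - a + a - a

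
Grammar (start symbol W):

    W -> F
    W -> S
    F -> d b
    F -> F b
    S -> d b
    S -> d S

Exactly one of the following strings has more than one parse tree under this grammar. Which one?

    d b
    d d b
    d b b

d b

d b: 2 trees
d d b: 1 tree
d b b: 1 tree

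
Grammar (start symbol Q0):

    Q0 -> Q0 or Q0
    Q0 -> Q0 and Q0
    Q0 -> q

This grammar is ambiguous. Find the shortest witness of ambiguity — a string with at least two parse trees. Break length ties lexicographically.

length 1: no string has ≥2 trees
length 3: no string has ≥2 trees
length 5: q and q and q has 2 parse trees

Two derivations of q and q and q:
  Q0 ⇒ Q0 and Q0 ⇒ Q0 and Q0 and Q0 ⇒ q and Q0 and Q0 ⇒ q and q and Q0 ⇒ q and q and q
  Q0 ⇒ Q0 and Q0 ⇒ q and Q0 ⇒ q and Q0 and Q0 ⇒ q and q and Q0 ⇒ q and q and q

q and q and q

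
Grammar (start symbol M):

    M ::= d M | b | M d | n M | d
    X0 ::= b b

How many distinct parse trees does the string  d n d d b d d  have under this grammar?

Parse trees for d n d d b d d (showing first 6 of 15):
  [M d [M [M [M n [M d [M d [M b]]]] d] d]]
  [M d [M [M n [M d [M d [M [M b] d]]]] d]]
  [M d [M [M n [M d [M [M d [M b]] d]]] d]]
  [M d [M [M n [M [M d [M d [M b]]] d]] d]]
  [M d [M n [M d [M d [M [M [M b] d] d]]]]]
  [M d [M n [M d [M [M d [M [M b] d]] d]]]]

15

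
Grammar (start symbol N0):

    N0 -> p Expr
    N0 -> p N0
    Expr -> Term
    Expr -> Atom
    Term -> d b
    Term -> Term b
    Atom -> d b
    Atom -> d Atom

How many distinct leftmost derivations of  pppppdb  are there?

Parse trees for pppppdb:
  [N0 p [N0 p [N0 p [N0 p [N0 p [Expr [Term d b]]]]]]]
  [N0 p [N0 p [N0 p [N0 p [N0 p [Expr [Atom d b]]]]]]]

2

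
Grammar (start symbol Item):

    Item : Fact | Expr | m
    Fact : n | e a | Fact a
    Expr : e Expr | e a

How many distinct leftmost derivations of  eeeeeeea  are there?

Parse trees for eeeeeeea:
  [Item [Expr e [Expr e [Expr e [Expr e [Expr e [Expr e [Expr e a]]]]]]]]

1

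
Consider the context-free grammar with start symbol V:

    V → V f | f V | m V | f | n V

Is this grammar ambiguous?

Witness: f f

Derivation 1: V ⇒ V f ⇒ f f
Derivation 2: V ⇒ f V ⇒ f f

Two distinct leftmost derivations for the same string.

Ambiguous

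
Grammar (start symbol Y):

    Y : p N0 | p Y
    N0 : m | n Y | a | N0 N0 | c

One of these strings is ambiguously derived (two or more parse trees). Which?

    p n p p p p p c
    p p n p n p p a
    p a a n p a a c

p n p p p p p c: 1 tree
p p n p n p p a: 1 tree
p a a n p a a c: 23 trees

p a a n p a a c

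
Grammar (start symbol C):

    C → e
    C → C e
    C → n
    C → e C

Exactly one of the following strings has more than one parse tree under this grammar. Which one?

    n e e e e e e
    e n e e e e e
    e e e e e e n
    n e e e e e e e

e n e e e e e

n e e e e e e: 1 tree
e n e e e e e: 6 trees
e e e e e e n: 1 tree
n e e e e e e e: 1 tree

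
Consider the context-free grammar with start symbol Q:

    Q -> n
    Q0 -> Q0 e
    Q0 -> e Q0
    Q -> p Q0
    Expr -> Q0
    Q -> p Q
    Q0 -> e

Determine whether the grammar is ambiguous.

Witness: p e e

Derivation 1: Q ⇒ p Q0 ⇒ p Q0 e ⇒ p e e
Derivation 2: Q ⇒ p Q0 ⇒ p e Q0 ⇒ p e e

Two distinct leftmost derivations for the same string.

Ambiguous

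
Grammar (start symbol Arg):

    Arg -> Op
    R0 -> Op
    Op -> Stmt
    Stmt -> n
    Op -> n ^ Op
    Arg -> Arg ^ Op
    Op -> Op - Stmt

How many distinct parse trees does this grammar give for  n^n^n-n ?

7

Parse trees for n^n^n-n:
  [Arg [Op n ^ [Op n ^ [Op [Op [Stmt n]] - [Stmt n]]]]]
  [Arg [Op n ^ [Op [Op n ^ [Op [Stmt n]]] - [Stmt n]]]]
  [Arg [Op [Op n ^ [Op n ^ [Op [Stmt n]]]] - [Stmt n]]]
  [Arg [Arg [Op [Stmt n]]] ^ [Op n ^ [Op [Op [Stmt n]] - [Stmt n]]]]
  [Arg [Arg [Op [Stmt n]]] ^ [Op [Op n ^ [Op [Stmt n]]] - [Stmt n]]]
  [Arg [Arg [Op n ^ [Op [Stmt n]]]] ^ [Op [Op [Stmt n]] - [Stmt n]]]
  [Arg [Arg [Arg [Op [Stmt n]]] ^ [Op [Stmt n]]] ^ [Op [Op [Stmt n]] - [Stmt n]]]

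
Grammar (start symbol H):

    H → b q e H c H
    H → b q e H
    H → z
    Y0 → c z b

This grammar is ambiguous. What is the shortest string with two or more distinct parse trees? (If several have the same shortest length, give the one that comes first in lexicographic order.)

length 1: no string has ≥2 trees
length 4: no string has ≥2 trees
length 6: no string has ≥2 trees
length 7: no string has ≥2 trees
length 9: b q e b q e z c z has 2 parse trees

Two derivations of b q e b q e z c z:
  H ⇒ b q e H c H ⇒ b q e b q e H c H ⇒ b q e b q e z c H ⇒ b q e b q e z c z
  H ⇒ b q e H ⇒ b q e b q e H c H ⇒ b q e b q e z c H ⇒ b q e b q e z c z

b q e b q e z c z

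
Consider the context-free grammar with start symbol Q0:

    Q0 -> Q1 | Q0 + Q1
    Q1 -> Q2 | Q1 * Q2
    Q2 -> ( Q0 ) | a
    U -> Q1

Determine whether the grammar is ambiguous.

Unambiguous

Only Q0, Q1, Q2 are reachable from Q0; ignoring the rest: The grammar is stratified — Q0 handles '+' (left-recursive), Q1 handles '*', Q2 atoms. Each operator has a fixed associativity and precedence level, so every string has one parse.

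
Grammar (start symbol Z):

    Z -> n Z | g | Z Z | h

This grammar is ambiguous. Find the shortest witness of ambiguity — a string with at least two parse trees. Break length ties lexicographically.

length 1: no string has ≥2 trees
length 2: no string has ≥2 trees
length 3: g g g has 2 parse trees

Two derivations of g g g:
  Z ⇒ Z Z ⇒ g Z ⇒ g Z Z ⇒ g g Z ⇒ g g g
  Z ⇒ Z Z ⇒ Z Z Z ⇒ g Z Z ⇒ g g Z ⇒ g g g

g g g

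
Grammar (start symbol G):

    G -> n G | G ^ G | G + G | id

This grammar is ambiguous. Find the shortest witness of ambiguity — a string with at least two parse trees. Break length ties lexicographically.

n id + id

length 1: no string has ≥2 trees
length 2: no string has ≥2 trees
length 3: no string has ≥2 trees
length 4: n id + id has 2 parse trees

Two derivations of n id + id:
  G ⇒ n G ⇒ n G + G ⇒ n id + G ⇒ n id + id
  G ⇒ G + G ⇒ n G + G ⇒ n id + G ⇒ n id + id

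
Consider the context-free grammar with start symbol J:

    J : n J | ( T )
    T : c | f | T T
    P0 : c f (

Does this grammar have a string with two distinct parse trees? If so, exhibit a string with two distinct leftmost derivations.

Ambiguous

Witness: ( c c c )

Derivation 1: J ⇒ ( T ) ⇒ ( T T ) ⇒ ( c T ) ⇒ ( c T T ) ⇒ ( c c T ) ⇒ ( c c c )
Derivation 2: J ⇒ ( T ) ⇒ ( T T ) ⇒ ( T T T ) ⇒ ( c T T ) ⇒ ( c c T ) ⇒ ( c c c )

Two distinct leftmost derivations for the same string.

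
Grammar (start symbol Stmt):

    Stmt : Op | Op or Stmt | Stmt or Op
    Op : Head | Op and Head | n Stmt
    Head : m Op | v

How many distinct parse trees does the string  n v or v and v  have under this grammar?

6

Parse trees for n v or v and v:
  [Stmt [Op [Op n [Stmt [Op [Head v]] or [Stmt [Op [Head v]]]]] and [Head v]]]
  [Stmt [Op [Op n [Stmt [Stmt [Op [Head v]]] or [Op [Head v]]]] and [Head v]]]
  [Stmt [Op n [Stmt [Op [Head v]] or [Stmt [Op [Op [Head v]] and [Head v]]]]]]
  [Stmt [Op n [Stmt [Stmt [Op [Head v]]] or [Op [Op [Head v]] and [Head v]]]]]
  [Stmt [Op n [Stmt [Op [Head v]]]] or [Stmt [Op [Op [Head v]] and [Head v]]]]
  [Stmt [Stmt [Op n [Stmt [Op [Head v]]]]] or [Op [Op [Head v]] and [Head v]]]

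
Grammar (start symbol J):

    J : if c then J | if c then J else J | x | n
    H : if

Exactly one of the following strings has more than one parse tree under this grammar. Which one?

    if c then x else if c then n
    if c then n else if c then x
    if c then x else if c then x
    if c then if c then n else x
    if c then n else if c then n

if c then if c then n else x

if c then x else if c then n: 1 tree
if c then n else if c then x: 1 tree
if c then x else if c then x: 1 tree
if c then if c then n else x: 2 trees
if c then n else if c then n: 1 tree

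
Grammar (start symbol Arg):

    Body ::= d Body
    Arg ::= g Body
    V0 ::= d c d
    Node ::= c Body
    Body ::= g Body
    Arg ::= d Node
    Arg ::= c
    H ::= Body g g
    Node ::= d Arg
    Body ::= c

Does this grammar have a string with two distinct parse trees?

Only Arg, Node, Body are reachable from Arg; ignoring the rest: The reachable rules are right-linear with at most one rule per (nonterminal, next-terminal) pair. Each input token forces the next rule, so parsing is deterministic.

Unambiguous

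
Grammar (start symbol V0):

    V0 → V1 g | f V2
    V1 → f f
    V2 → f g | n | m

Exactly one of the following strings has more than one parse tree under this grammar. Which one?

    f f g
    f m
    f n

f f g

f f g: 2 trees
f m: 1 tree
f n: 1 tree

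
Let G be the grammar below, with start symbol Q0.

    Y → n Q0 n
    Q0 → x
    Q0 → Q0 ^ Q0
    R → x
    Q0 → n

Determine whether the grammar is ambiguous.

Witness: n ^ n ^ n

Derivation 1: Q0 ⇒ Q0 ^ Q0 ⇒ Q0 ^ Q0 ^ Q0 ⇒ n ^ Q0 ^ Q0 ⇒ n ^ n ^ Q0 ⇒ n ^ n ^ n
Derivation 2: Q0 ⇒ Q0 ^ Q0 ⇒ n ^ Q0 ⇒ n ^ Q0 ^ Q0 ⇒ n ^ n ^ Q0 ⇒ n ^ n ^ n

Two distinct leftmost derivations for the same string.

Ambiguous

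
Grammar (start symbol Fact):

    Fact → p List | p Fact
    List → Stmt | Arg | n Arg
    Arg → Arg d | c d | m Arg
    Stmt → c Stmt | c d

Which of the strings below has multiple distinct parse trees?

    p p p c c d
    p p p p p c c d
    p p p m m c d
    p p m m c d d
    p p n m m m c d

p p m m c d d

p p p c c d: 1 tree
p p p p p c c d: 1 tree
p p p m m c d: 1 tree
p p m m c d d: 3 trees
p p n m m m c d: 1 tree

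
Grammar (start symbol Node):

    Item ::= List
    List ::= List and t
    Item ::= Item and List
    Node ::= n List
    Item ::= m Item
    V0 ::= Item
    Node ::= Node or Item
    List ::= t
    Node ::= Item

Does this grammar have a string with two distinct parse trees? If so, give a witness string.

Ambiguous

Witness: t and t

Derivation 1: Node ⇒ Item ⇒ List ⇒ List and t ⇒ t and t
Derivation 2: Node ⇒ Item ⇒ Item and List ⇒ List and List ⇒ t and List ⇒ t and t

Two distinct leftmost derivations for the same string.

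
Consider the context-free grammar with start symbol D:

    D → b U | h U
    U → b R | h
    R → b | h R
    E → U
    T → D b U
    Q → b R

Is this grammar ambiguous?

Unambiguous

Only D, U, R are reachable from D; ignoring the rest: The reachable rules are right-linear with at most one rule per (nonterminal, next-terminal) pair. Each input token forces the next rule, so parsing is deterministic.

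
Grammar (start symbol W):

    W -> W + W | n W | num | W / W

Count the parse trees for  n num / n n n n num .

2

Parse trees for n num / n n n n num:
  [W n [W [W num] / [W n [W n [W n [W n [W num]]]]]]]
  [W [W n [W num]] / [W n [W n [W n [W n [W num]]]]]]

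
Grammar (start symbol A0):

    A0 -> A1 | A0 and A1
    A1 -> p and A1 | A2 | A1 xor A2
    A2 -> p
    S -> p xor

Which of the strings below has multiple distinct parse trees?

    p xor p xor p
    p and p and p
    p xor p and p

p xor p xor p: 1 tree
p and p and p: 4 trees
p xor p and p: 1 tree

p and p and p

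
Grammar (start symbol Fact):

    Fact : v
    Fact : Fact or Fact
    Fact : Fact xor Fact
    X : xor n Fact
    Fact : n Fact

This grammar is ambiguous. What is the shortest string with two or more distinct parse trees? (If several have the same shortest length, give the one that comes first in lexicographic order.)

length 1: no string has ≥2 trees
length 2: no string has ≥2 trees
length 3: no string has ≥2 trees
length 4: n v or v has 2 parse trees

Two derivations of n v or v:
  Fact ⇒ Fact or Fact ⇒ n Fact or Fact ⇒ n v or Fact ⇒ n v or v
  Fact ⇒ n Fact ⇒ n Fact or Fact ⇒ n v or Fact ⇒ n v or v

n v or v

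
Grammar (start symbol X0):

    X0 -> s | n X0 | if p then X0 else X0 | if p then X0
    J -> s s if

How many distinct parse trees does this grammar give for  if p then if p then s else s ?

2

Parse trees for if p then if p then s else s:
  [X0 if p then [X0 if p then [X0 s]] else [X0 s]]
  [X0 if p then [X0 if p then [X0 s] else [X0 s]]]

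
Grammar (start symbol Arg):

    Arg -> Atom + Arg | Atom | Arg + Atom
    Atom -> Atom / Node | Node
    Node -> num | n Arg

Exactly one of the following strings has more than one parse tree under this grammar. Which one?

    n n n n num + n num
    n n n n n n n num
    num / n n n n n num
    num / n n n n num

n n n n num + n num: 10 trees
n n n n n n n num: 1 tree
num / n n n n n num: 1 tree
num / n n n n num: 1 tree

n n n n num + n num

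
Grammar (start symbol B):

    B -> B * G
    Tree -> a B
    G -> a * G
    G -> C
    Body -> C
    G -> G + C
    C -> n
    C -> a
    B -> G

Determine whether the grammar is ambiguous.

Witness: a * a

Derivation 1: B ⇒ B * G ⇒ G * G ⇒ C * G ⇒ a * G ⇒ a * C ⇒ a * a
Derivation 2: B ⇒ G ⇒ a * G ⇒ a * C ⇒ a * a

Two distinct leftmost derivations for the same string.

Ambiguous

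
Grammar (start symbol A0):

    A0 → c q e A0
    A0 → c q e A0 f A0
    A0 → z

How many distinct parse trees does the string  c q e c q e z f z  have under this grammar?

Parse trees for c q e c q e z f z:
  [A0 c q e [A0 c q e [A0 z] f [A0 z]]]
  [A0 c q e [A0 c q e [A0 z]] f [A0 z]]

2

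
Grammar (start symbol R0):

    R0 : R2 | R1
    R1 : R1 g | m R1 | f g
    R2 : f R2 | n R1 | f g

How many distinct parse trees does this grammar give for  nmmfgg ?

Parse trees for nmmfgg:
  [R0 [R2 n [R1 [R1 m [R1 m [R1 f g]]] g]]]
  [R0 [R2 n [R1 m [R1 [R1 m [R1 f g]] g]]]]
  [R0 [R2 n [R1 m [R1 m [R1 [R1 f g] g]]]]]

3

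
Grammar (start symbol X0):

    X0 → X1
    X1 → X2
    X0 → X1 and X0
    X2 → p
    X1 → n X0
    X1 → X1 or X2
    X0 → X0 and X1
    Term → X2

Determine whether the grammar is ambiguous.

Witness: p and p

Derivation 1: X0 ⇒ X1 and X0 ⇒ X2 and X0 ⇒ p and X0 ⇒ p and X1 ⇒ p and X2 ⇒ p and p
Derivation 2: X0 ⇒ X0 and X1 ⇒ X1 and X1 ⇒ X2 and X1 ⇒ p and X1 ⇒ p and X2 ⇒ p and p

Two distinct leftmost derivations for the same string.

Ambiguous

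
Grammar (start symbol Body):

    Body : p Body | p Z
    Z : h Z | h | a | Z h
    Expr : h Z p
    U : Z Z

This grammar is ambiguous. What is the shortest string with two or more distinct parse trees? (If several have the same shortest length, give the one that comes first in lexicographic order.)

p h h

length 2: no string has ≥2 trees
length 3: p h h has 2 parse trees

Two derivations of p h h:
  Body ⇒ p Z ⇒ p h Z ⇒ p h h
  Body ⇒ p Z ⇒ p Z h ⇒ p h h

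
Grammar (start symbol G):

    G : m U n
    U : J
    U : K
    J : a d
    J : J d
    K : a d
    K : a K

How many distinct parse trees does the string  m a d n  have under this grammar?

2

Parse trees for m a d n:
  [G m [U [J a d]] n]
  [G m [U [K a d]] n]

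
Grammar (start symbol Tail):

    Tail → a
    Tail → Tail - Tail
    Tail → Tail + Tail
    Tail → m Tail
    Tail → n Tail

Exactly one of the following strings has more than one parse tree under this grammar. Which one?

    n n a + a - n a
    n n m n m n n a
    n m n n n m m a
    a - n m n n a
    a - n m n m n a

n n a + a - n a: 9 trees
n n m n m n n a: 1 tree
n m n n n m m a: 1 tree
a - n m n n a: 1 tree
a - n m n m n a: 1 tree

n n a + a - n a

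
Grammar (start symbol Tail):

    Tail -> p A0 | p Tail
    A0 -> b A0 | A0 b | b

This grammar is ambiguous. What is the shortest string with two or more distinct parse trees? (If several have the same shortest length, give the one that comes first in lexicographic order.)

length 2: no string has ≥2 trees
length 3: p b b has 2 parse trees

Two derivations of p b b:
  Tail ⇒ p A0 ⇒ p b A0 ⇒ p b b
  Tail ⇒ p A0 ⇒ p A0 b ⇒ p b b

p b b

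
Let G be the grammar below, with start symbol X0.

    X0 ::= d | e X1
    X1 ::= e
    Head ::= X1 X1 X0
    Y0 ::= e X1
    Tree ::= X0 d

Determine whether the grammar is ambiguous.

Only X0, X1 are reachable from X0; ignoring the rest: Restricted to the reachable nonterminals, every rule has the form A → t or A → t B, and no two rules for the same A share a first terminal. The grammar encodes a DFA — one run per string.

Unambiguous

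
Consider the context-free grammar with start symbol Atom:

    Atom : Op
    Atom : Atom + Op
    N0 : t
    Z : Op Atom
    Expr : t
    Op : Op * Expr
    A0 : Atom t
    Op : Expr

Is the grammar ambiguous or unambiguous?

Unambiguous

(Z, A0, N0 are unreachable from Atom, so their rules don't affect L(Atom).) Atom → Atom + Op | Op  ;  Op → Op * Expr | Expr  — a left-associative chain with Expr at the bottom. Each string factors uniquely by precedence.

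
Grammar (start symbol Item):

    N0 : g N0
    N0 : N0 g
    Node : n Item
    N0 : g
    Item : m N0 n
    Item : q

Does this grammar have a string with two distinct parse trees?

Witness: m g g n

Derivation 1: Item ⇒ m N0 n ⇒ m g N0 n ⇒ m g g n
Derivation 2: Item ⇒ m N0 n ⇒ m N0 g n ⇒ m g g n

Two distinct leftmost derivations for the same string.

Ambiguous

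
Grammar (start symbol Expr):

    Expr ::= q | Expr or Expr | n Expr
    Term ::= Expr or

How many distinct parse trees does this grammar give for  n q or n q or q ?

7

Parse trees for n q or n q or q:
  [Expr [Expr n [Expr q]] or [Expr [Expr n [Expr q]] or [Expr q]]]
  [Expr [Expr n [Expr q]] or [Expr n [Expr [Expr q] or [Expr q]]]]
  [Expr [Expr [Expr n [Expr q]] or [Expr n [Expr q]]] or [Expr q]]
  [Expr [Expr n [Expr [Expr q] or [Expr n [Expr q]]]] or [Expr q]]
  [Expr n [Expr [Expr q] or [Expr [Expr n [Expr q]] or [Expr q]]]]
  [Expr n [Expr [Expr q] or [Expr n [Expr [Expr q] or [Expr q]]]]]
  [Expr n [Expr [Expr [Expr q] or [Expr n [Expr q]]] or [Expr q]]]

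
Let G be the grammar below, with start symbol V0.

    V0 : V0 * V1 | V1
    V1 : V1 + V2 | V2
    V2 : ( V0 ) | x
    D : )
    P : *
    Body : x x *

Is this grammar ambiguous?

Only V0, V1, V2 are reachable from V0; ignoring the rest: V0 → V0 * V1 | V1  ;  V1 → V1 + V2 | V2  — a left-associative chain with V2 at the bottom. Each string factors uniquely by precedence.

Unambiguous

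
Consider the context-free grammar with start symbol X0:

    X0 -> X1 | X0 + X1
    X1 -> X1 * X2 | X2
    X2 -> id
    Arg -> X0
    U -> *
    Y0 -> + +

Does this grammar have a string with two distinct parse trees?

Unambiguous

(Arg, U, Y0 are unreachable from X0, so their rules don't affect L(X0).) X0 → X0 + X1 | X1  ;  X1 → X1 * X2 | X2  — a left-associative chain with X2 at the bottom. Each string factors uniquely by precedence.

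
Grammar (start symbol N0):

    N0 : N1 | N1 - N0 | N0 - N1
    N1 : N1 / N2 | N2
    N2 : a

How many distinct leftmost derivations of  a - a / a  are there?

Parse trees for a - a / a:
  [N0 [N1 [N2 a]] - [N0 [N1 [N1 [N2 a]] / [N2 a]]]]
  [N0 [N0 [N1 [N2 a]]] - [N1 [N1 [N2 a]] / [N2 a]]]

2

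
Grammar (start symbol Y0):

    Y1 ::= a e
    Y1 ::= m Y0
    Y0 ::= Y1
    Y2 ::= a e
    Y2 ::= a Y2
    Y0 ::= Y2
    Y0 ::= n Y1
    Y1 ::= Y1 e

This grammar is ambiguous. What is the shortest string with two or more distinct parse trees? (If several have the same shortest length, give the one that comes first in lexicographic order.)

length 2: a e has 2 parse trees

Two derivations of a e:
  Y0 ⇒ Y1 ⇒ a e
  Y0 ⇒ Y2 ⇒ a e

a e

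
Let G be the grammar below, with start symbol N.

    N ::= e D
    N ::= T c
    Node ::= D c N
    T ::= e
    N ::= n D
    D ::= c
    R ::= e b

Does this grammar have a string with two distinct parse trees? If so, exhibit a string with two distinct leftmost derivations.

Witness: e c

Derivation 1: N ⇒ e D ⇒ e c
Derivation 2: N ⇒ T c ⇒ e c

Two distinct leftmost derivations for the same string.

Ambiguous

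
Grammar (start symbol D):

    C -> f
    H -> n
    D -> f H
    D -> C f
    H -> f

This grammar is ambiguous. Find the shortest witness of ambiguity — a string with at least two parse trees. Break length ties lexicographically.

f f

length 2: f f has 2 parse trees

Two derivations of f f:
  D ⇒ f H ⇒ f f
  D ⇒ C f ⇒ f f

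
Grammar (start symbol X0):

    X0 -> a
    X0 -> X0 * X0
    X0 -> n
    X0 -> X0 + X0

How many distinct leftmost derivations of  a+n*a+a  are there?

Parse trees for a+n*a+a:
  [X0 [X0 [X0 a] + [X0 n]] * [X0 [X0 a] + [X0 a]]]
  [X0 [X0 a] + [X0 [X0 n] * [X0 [X0 a] + [X0 a]]]]
  [X0 [X0 a] + [X0 [X0 [X0 n] * [X0 a]] + [X0 a]]]
  [X0 [X0 [X0 [X0 a] + [X0 n]] * [X0 a]] + [X0 a]]
  [X0 [X0 [X0 a] + [X0 [X0 n] * [X0 a]]] + [X0 a]]

5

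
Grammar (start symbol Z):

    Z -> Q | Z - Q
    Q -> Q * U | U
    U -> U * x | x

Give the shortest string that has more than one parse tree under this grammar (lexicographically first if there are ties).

x * x

length 1: no string has ≥2 trees
length 3: x * x has 2 parse trees

Two derivations of x * x:
  Z ⇒ Q ⇒ Q * U ⇒ U * U ⇒ x * U ⇒ x * x
  Z ⇒ Q ⇒ U ⇒ U * x ⇒ x * x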